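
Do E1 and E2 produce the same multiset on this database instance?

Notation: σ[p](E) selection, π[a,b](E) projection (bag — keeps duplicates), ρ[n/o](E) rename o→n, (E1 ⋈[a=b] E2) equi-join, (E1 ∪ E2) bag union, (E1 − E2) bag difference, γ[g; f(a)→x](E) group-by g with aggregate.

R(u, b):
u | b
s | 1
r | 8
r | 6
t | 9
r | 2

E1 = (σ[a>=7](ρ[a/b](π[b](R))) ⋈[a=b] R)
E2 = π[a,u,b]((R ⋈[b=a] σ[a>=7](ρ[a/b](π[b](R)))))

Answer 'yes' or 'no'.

E1 stepwise |·|:
  R → 5
  π[b](R) → 5
  ρ[a/b](π[b](R)) → 5
  σ[a>=7](ρ[a/b](π[b](R))) → 2
  R → 5
  (σ[a>=7](ρ[a/b](π[b](R))) ⋈[a=b] R) → 2
E2 stepwise |·|:
  R → 5
  R → 5
  π[b](R) → 5
  ρ[a/b](π[b](R)) → 5
  σ[a>=7](ρ[a/b](π[b](R))) → 2
  (R ⋈[b=a] σ[a>=7](ρ[a/b](π[b](R)))) → 2
  π[a,u,b]((R ⋈[b=a] σ[a>=7](ρ[a/b](π[b](R))))) → 2

E1 and E2 produce the same multiset:
a | u | b
8 | r | 8
9 | t | 9

yes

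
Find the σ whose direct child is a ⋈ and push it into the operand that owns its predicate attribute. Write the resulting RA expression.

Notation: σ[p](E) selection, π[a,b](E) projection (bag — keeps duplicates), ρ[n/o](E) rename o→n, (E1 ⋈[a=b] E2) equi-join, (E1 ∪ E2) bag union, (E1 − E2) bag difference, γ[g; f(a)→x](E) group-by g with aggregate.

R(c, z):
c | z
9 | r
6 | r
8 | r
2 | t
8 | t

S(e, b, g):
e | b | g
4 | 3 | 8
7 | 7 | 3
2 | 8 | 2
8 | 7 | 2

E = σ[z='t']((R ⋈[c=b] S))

σ filters on z, owned by the left side.
E' = (σ[z='t'](R) ⋈[c=b] S)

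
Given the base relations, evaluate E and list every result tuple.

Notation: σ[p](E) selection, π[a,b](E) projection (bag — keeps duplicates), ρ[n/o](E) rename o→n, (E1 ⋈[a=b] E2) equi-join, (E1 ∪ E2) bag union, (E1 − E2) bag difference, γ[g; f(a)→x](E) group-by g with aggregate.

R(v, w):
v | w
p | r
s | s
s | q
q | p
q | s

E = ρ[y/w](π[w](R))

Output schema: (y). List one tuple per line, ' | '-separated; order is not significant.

Per-node cardinality:
  R → 5
  π[w](R) → 5
  ρ[y/w](π[w](R)) → 5

== RESULT ==
y
p
q
r
s
s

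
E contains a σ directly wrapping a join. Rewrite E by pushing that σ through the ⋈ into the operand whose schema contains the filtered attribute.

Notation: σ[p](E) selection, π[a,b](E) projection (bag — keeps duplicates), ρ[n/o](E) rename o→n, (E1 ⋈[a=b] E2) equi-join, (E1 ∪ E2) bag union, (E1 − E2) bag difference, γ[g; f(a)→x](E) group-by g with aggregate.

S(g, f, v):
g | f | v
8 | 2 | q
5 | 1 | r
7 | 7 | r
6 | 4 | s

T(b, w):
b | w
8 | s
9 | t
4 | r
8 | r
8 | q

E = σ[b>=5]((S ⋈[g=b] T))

σ filters on b, owned by the right side.
E' = (S ⋈[g=b] σ[b>=5](T))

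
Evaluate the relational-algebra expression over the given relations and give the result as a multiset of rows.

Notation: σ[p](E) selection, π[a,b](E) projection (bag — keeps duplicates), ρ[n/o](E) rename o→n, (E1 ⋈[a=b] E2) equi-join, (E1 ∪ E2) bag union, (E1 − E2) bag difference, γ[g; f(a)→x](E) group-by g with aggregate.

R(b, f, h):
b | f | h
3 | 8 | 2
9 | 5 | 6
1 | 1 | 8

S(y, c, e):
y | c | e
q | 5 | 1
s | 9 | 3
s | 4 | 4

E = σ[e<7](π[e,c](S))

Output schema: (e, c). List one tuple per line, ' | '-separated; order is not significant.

Row counts bottom-up:
  S → 3
  π[e,c](S) → 3
  σ[e<7](π[e,c](S)) → 3

== RESULT ==
e | c
1 | 5
3 | 9
4 | 4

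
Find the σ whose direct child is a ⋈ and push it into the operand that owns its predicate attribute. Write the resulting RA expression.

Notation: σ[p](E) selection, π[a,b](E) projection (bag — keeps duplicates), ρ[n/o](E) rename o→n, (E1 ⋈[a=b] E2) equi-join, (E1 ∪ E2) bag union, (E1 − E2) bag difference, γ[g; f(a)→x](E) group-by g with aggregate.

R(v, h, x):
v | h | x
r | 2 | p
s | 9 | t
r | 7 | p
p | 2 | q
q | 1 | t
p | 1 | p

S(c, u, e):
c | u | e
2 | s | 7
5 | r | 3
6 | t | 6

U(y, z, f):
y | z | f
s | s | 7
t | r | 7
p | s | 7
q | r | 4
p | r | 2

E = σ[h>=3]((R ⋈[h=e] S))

σ filters on h, owned by the left side.
E' = (σ[h>=3](R) ⋈[h=e] S)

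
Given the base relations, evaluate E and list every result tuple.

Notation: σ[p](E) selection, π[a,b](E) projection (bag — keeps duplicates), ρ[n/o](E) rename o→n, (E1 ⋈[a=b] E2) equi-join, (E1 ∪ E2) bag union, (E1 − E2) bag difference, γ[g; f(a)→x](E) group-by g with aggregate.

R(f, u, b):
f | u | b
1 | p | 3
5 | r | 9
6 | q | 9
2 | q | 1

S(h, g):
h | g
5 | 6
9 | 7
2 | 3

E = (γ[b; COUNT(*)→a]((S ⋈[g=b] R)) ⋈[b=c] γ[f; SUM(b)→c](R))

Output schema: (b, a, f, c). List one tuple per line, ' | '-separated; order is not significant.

Row counts bottom-up:
  S → 3
  R → 4
  (S ⋈[g=b] R) → 1
  γ[b; COUNT(*)→a]((S ⋈[g=b] R)) → 1
  R → 4
  γ[f; SUM(b)→c](R) → 4
  (γ[b; COUNT(*)→a]((S ⋈[g=b] R)) ⋈[b=c] γ[f; SUM(b)→c](R)) → 1

== RESULT ==
b | a | f | c
3 | 1 | 1 | 3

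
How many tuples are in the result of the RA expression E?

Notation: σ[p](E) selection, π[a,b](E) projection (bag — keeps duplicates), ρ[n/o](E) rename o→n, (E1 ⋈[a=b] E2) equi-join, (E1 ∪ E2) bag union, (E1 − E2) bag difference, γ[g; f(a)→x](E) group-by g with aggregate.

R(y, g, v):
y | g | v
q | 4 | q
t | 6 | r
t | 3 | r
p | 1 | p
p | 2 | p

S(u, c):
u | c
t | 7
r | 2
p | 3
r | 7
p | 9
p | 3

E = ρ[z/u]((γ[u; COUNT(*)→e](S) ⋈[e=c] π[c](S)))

Subexpression sizes:
  S → 6
  γ[u; COUNT(*)→e](S) → 3
  S → 6
  π[c](S) → 6
  (γ[u; COUNT(*)→e](S) ⋈[e=c] π[c](S)) → 3
  ρ[z/u]((γ[u; COUNT(*)→e](S) ⋈[e=c] π[c](S))) → 3

|E| = 3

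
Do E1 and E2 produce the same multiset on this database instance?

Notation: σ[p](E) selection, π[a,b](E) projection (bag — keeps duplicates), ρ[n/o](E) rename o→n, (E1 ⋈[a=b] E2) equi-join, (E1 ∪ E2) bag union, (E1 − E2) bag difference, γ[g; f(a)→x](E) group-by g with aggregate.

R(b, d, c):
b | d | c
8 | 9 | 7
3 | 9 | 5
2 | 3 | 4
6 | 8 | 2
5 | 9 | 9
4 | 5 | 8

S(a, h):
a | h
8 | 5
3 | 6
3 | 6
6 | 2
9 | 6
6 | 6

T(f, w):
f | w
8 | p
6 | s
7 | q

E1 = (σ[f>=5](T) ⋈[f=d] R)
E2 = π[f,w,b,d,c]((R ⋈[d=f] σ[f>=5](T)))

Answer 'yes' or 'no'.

E1 per-node cardinality:
  T → 3
  σ[f>=5](T) → 3
  R → 6
  (σ[f>=5](T) ⋈[f=d] R) → 1
E2 per-node cardinality:
  R → 6
  T → 3
  σ[f>=5](T) → 3
  (R ⋈[d=f] σ[f>=5](T)) → 1
  π[f,w,b,d,c]((R ⋈[d=f] σ[f>=5](T))) → 1

E1 and E2 produce the same multiset:
f | w | b | d | c
8 | p | 6 | 8 | 2

yes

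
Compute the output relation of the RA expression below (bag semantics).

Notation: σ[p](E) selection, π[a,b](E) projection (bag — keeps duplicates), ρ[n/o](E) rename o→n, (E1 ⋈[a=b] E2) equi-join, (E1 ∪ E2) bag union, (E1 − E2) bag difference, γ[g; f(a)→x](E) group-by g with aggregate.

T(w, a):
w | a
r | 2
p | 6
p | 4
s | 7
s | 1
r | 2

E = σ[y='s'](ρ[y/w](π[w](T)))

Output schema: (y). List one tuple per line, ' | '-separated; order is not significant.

Row counts bottom-up:
  T → 6
  π[w](T) → 6
  ρ[y/w](π[w](T)) → 6
  σ[y='s'](ρ[y/w](π[w](T))) → 2

== RESULT ==
y
s
s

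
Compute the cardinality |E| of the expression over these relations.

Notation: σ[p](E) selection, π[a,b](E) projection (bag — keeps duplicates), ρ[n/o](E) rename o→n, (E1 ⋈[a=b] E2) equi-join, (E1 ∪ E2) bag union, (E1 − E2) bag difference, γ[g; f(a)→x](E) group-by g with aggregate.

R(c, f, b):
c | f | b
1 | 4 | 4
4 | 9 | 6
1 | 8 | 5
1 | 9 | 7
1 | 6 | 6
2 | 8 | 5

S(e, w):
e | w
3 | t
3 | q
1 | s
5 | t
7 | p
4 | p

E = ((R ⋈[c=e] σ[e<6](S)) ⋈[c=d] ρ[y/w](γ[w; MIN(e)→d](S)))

Row counts bottom-up:
  R → 6
  S → 6
  σ[e<6](S) → 5
  (R ⋈[c=e] σ[e<6](S)) → 5
  S → 6
  γ[w; MIN(e)→d](S) → 4
  ρ[y/w](γ[w; MIN(e)→d](S)) → 4
  ((R ⋈[c=e] σ[e<6](S)) ⋈[c=d] ρ[y/w](γ[w; MIN(e)→d](S))) → 5

|E| = 5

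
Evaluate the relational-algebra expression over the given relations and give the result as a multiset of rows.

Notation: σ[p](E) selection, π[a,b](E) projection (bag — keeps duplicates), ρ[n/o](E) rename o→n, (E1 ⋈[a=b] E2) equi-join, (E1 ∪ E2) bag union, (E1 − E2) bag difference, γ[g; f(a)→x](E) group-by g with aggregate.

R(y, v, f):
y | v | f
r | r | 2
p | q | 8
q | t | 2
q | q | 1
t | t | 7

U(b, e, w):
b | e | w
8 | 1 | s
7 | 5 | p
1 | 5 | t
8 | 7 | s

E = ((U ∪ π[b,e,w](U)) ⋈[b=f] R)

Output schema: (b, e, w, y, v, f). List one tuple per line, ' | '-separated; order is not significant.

Stepwise |·|:
  U → 4
  U → 4
  π[b,e,w](U) → 4
  (U ∪ π[b,e,w](U)) → 8
  R → 5
  ((U ∪ π[b,e,w](U)) ⋈[b=f] R) → 8

== RESULT ==
b | e | w | y | v | f
1 | 5 | t | q | q | 1
1 | 5 | t | q | q | 1
7 | 5 | p | t | t | 7
7 | 5 | p | t | t | 7
8 | 1 | s | p | q | 8
8 | 1 | s | p | q | 8
8 | 7 | s | p | q | 8
8 | 7 | s | p | q | 8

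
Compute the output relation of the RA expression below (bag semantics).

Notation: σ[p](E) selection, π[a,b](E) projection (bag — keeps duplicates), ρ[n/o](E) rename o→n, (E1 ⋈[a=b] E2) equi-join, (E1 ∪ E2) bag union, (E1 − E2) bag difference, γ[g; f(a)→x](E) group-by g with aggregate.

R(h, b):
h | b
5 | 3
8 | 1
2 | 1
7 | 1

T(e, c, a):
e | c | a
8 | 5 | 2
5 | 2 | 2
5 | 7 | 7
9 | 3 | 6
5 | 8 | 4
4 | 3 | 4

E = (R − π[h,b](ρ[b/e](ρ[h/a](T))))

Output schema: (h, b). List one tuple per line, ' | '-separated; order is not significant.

Stepwise |·|:
  R → 4
  T → 6
  ρ[h/a](T) → 6
  ρ[b/e](ρ[h/a](T)) → 6
  π[h,b](ρ[b/e](ρ[h/a](T))) → 6
  (R − π[h,b](ρ[b/e](ρ[h/a](T)))) → 4

== RESULT ==
h | b
2 | 1
5 | 3
7 | 1
8 | 1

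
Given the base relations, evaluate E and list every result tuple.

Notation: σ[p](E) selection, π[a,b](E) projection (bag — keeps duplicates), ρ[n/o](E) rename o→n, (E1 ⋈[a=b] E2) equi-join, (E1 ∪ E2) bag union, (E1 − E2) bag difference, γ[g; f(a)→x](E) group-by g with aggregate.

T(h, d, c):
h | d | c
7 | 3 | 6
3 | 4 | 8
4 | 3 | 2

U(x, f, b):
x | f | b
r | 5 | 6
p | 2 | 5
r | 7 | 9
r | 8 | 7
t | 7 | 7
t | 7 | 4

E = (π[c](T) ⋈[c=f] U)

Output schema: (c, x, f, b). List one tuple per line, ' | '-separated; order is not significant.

Subexpression sizes:
  T → 3
  π[c](T) → 3
  U → 6
  (π[c](T) ⋈[c=f] U) → 2

== RESULT ==
c | x | f | b
2 | p | 2 | 5
8 | r | 8 | 7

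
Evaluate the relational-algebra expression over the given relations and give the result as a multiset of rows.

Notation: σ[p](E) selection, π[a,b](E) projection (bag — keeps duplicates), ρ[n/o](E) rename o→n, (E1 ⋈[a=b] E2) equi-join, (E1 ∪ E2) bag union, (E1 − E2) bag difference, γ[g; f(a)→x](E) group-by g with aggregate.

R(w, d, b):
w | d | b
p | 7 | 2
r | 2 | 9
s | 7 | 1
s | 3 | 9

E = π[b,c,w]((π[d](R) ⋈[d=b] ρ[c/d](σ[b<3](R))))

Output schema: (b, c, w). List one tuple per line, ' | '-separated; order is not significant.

Per-node cardinality:
  R → 4
  π[d](R) → 4
  R → 4
  σ[b<3](R) → 2
  ρ[c/d](σ[b<3](R)) → 2
  (π[d](R) ⋈[d=b] ρ[c/d](σ[b<3](R))) → 1
  π[b,c,w]((π[d](R) ⋈[d=b] ρ[c/d](σ[b<3](R)))) → 1

== RESULT ==
b | c | w
2 | 7 | p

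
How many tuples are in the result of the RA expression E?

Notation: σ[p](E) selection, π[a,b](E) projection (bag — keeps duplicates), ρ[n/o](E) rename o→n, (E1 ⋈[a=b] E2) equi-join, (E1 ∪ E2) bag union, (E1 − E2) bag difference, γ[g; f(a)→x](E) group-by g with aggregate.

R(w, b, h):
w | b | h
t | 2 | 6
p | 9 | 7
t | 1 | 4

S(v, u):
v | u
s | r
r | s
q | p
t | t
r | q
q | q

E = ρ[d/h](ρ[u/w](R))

Stepwise |·|:
  R → 3
  ρ[u/w](R) → 3
  ρ[d/h](ρ[u/w](R)) → 3

|E| = 3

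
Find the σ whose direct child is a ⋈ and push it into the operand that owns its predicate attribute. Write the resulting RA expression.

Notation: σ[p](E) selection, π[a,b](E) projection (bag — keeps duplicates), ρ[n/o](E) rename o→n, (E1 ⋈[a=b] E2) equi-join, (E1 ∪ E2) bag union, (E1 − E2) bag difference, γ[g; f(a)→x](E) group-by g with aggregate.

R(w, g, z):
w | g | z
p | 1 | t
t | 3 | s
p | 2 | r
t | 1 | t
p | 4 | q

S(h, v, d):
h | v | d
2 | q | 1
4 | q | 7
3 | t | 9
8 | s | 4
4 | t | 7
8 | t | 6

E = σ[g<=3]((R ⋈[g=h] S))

σ filters on g, owned by the left side.
E' = (σ[g<=3](R) ⋈[g=h] S)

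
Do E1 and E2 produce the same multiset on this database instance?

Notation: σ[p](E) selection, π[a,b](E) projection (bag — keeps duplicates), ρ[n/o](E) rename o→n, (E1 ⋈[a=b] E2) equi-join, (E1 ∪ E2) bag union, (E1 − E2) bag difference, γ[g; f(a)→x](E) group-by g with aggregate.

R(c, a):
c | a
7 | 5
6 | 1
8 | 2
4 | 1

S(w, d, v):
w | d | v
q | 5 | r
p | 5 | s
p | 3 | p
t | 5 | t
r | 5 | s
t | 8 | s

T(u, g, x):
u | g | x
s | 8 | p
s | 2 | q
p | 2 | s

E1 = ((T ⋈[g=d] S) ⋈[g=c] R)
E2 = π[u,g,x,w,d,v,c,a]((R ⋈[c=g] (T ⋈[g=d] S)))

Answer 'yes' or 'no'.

E1 per-node cardinality:
  T → 3
  S → 6
  (T ⋈[g=d] S) → 1
  R → 4
  ((T ⋈[g=d] S) ⋈[g=c] R) → 1
E2 per-node cardinality:
  R → 4
  T → 3
  S → 6
  (T ⋈[g=d] S) → 1
  (R ⋈[c=g] (T ⋈[g=d] S)) → 1
  π[u,g,x,w,d,v,c,a]((R ⋈[c=g] (T ⋈[g=d] S))) → 1

E1 and E2 produce the same multiset:
u | g | x | w | d | v | c | a
s | 8 | p | t | 8 | s | 8 | 2

yes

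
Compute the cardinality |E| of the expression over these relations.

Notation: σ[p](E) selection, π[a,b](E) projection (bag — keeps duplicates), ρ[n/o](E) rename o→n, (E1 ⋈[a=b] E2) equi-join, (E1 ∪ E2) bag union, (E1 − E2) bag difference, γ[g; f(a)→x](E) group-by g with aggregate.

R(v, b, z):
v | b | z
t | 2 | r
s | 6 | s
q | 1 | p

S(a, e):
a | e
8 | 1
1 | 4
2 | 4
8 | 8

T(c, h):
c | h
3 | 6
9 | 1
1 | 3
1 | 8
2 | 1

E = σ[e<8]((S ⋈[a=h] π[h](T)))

Stepwise |·|:
  S → 4
  T → 5
  π[h](T) → 5
  (S ⋈[a=h] π[h](T)) → 4
  σ[e<8]((S ⋈[a=h] π[h](T))) → 3

|E| = 3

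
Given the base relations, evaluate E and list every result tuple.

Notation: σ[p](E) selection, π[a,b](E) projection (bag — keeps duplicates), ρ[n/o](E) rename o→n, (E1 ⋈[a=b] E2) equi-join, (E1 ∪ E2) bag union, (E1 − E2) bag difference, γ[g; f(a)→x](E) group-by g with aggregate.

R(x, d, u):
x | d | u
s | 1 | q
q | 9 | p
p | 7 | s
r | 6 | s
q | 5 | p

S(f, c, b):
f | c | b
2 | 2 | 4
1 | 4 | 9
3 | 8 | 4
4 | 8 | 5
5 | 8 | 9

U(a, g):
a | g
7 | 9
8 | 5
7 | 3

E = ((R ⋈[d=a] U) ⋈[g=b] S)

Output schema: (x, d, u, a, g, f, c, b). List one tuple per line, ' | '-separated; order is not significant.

Per-node cardinality:
  R → 5
  U → 3
  (R ⋈[d=a] U) → 2
  S → 5
  ((R ⋈[d=a] U) ⋈[g=b] S) → 2

== RESULT ==
x | d | u | a | g | f | c | b
p | 7 | s | 7 | 9 | 1 | 4 | 9
p | 7 | s | 7 | 9 | 5 | 8 | 9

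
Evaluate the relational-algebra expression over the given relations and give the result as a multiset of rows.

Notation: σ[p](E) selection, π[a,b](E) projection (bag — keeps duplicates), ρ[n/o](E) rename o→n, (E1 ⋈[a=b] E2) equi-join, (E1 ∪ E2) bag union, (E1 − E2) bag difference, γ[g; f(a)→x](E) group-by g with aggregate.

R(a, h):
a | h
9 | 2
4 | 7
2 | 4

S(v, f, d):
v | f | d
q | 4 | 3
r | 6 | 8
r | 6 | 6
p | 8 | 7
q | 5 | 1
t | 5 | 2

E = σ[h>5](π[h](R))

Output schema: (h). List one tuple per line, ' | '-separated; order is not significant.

Row counts bottom-up:
  R → 3
  π[h](R) → 3
  σ[h>5](π[h](R)) → 1

== RESULT ==
h
7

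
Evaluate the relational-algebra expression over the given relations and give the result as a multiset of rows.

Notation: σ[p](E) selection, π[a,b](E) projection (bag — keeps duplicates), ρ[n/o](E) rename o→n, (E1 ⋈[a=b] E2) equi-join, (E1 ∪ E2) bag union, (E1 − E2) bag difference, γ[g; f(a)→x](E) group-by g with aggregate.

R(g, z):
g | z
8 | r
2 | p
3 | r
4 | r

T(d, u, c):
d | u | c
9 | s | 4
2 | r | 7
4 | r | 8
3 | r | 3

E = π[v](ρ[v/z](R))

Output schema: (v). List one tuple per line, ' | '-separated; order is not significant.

Row counts bottom-up:
  R → 4
  ρ[v/z](R) → 4
  π[v](ρ[v/z](R)) → 4

== RESULT ==
v
p
r
r
r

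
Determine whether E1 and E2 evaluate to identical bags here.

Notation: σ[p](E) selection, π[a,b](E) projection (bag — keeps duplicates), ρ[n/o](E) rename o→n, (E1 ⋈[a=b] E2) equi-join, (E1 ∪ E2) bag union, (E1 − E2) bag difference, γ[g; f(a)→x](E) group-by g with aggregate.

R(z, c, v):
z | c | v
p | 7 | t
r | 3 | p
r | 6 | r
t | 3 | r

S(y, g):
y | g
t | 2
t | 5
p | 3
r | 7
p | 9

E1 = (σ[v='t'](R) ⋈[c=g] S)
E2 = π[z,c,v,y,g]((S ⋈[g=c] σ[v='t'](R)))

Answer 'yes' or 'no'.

E1 stepwise |·|:
  R → 4
  σ[v='t'](R) → 1
  S → 5
  (σ[v='t'](R) ⋈[c=g] S) → 1
E2 stepwise |·|:
  S → 5
  R → 4
  σ[v='t'](R) → 1
  (S ⋈[g=c] σ[v='t'](R)) → 1
  π[z,c,v,y,g]((S ⋈[g=c] σ[v='t'](R))) → 1

E1 and E2 produce the same multiset:
z | c | v | y | g
p | 7 | t | r | 7

yes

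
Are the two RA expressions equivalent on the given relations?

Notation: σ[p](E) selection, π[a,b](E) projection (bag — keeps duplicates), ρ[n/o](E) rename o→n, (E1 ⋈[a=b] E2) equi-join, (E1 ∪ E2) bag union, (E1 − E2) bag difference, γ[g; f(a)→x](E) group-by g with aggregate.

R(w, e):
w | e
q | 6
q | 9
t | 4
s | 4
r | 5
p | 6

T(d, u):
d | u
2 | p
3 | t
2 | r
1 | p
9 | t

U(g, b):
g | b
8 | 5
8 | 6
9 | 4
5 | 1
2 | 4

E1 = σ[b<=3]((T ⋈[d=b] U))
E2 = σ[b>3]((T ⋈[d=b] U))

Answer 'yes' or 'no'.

E1 per-node cardinality:
  T → 5
  U → 5
  (T ⋈[d=b] U) → 1
  σ[b<=3]((T ⋈[d=b] U)) → 1
E2 per-node cardinality:
  T → 5
  U → 5
  (T ⋈[d=b] U) → 1
  σ[b>3]((T ⋈[d=b] U)) → 0

E1 result:
d | u | g | b
1 | p | 5 | 1
E2 result:
d | u | g | b
(0 rows)
Witness: (1, 'p', 5, 1) appears 1× in E1 but 0× in E2.

no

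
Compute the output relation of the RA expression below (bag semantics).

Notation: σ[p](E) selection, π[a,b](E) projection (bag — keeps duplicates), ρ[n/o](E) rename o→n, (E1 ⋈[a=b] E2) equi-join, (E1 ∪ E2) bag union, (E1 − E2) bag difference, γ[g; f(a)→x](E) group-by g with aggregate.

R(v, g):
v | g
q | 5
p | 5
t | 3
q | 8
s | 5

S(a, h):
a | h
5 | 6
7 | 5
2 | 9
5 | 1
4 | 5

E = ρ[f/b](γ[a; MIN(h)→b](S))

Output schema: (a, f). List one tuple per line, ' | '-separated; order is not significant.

Stepwise |·|:
  S → 5
  γ[a; MIN(h)→b](S) → 4
  ρ[f/b](γ[a; MIN(h)→b](S)) → 4

== RESULT ==
a | f
2 | 9
4 | 5
5 | 1
7 | 5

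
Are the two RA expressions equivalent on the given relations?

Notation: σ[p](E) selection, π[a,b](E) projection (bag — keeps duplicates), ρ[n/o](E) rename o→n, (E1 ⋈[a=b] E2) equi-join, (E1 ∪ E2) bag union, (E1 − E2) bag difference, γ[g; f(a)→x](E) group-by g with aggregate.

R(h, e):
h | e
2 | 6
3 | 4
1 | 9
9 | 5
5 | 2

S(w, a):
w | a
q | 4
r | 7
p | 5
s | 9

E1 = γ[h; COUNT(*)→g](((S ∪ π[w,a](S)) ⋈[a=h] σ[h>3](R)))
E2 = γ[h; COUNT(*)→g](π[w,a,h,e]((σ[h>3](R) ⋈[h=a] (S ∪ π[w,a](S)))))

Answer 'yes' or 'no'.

E1 stepwise |·|:
  S → 4
  S → 4
  π[w,a](S) → 4
  (S ∪ π[w,a](S)) → 8
  R → 5
  σ[h>3](R) → 2
  ((S ∪ π[w,a](S)) ⋈[a=h] σ[h>3](R)) → 4
  γ[h; COUNT(*)→g](((S ∪ π[w,a](S)) ⋈[a=h] σ[h>3](R))) → 2
E2 stepwise |·|:
  R → 5
  σ[h>3](R) → 2
  S → 4
  S → 4
  π[w,a](S) → 4
  (S ∪ π[w,a](S)) → 8
  (σ[h>3](R) ⋈[h=a] (S ∪ π[w,a](S))) → 4
  π[w,a,h,e]((σ[h>3](R) ⋈[h=a] (S ∪ π[w,a](S)))) → 4
  γ[h; COUNT(*)→g](π[w,a,h,e]((σ[h>3](R) ⋈[h=a] (S ∪ π[w,a](S))))) → 2

E1 and E2 produce the same multiset:
h | g
5 | 2
9 | 2

yes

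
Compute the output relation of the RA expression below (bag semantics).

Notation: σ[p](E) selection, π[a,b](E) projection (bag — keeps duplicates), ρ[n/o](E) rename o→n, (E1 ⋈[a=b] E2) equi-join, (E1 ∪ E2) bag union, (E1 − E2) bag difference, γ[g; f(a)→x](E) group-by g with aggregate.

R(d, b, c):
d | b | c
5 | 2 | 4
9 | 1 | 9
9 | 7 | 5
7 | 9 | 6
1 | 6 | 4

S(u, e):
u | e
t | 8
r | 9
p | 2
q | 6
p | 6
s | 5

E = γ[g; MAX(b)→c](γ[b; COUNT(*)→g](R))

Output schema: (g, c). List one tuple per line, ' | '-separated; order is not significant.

Row counts bottom-up:
  R → 5
  γ[b; COUNT(*)→g](R) → 5
  γ[g; MAX(b)→c](γ[b; COUNT(*)→g](R)) → 1

== RESULT ==
g | c
1 | 9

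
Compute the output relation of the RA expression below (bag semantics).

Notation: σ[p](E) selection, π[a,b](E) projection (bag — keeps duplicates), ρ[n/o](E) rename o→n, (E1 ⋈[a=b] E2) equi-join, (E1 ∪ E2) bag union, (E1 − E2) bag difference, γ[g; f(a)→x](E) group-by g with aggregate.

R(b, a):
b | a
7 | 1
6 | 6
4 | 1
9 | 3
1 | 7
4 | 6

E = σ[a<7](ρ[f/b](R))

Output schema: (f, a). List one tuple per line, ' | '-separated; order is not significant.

Subexpression sizes:
  R → 6
  ρ[f/b](R) → 6
  σ[a<7](ρ[f/b](R)) → 5

== RESULT ==
f | a
4 | 1
4 | 6
6 | 6
7 | 1
9 | 3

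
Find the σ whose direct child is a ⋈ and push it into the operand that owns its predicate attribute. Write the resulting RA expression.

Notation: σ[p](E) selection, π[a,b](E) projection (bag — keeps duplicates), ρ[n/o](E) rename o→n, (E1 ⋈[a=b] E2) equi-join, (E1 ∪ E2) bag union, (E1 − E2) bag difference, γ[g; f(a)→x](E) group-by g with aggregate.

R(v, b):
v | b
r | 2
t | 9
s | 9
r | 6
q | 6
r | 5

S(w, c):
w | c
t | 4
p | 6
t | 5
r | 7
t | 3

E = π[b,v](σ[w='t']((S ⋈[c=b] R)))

σ filters on w, owned by the left side.
E' = π[b,v]((σ[w='t'](S) ⋈[c=b] R))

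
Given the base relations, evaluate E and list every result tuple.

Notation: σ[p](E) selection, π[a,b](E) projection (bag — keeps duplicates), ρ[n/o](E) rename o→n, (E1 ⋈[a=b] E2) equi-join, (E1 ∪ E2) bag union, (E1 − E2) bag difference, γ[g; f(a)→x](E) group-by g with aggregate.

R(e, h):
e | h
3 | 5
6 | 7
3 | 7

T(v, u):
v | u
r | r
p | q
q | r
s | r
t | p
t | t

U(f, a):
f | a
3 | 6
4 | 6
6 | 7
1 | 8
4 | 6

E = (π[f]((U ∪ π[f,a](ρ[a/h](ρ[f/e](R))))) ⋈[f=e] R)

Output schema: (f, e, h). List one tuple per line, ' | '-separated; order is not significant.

Per-node cardinality:
  U → 5
  R → 3
  ρ[f/e](R) → 3
  ρ[a/h](ρ[f/e](R)) → 3
  π[f,a](ρ[a/h](ρ[f/e](R))) → 3
  (U ∪ π[f,a](ρ[a/h](ρ[f/e](R)))) → 8
  π[f]((U ∪ π[f,a](ρ[a/h](ρ[f/e](R))))) → 8
  R → 3
  (π[f]((U ∪ π[f,a](ρ[a/h](ρ[f/e](R))))) ⋈[f=e] R) → 8

== RESULT ==
f | e | h
3 | 3 | 5
3 | 3 | 5
3 | 3 | 5
3 | 3 | 7
3 | 3 | 7
3 | 3 | 7
6 | 6 | 7
6 | 6 | 7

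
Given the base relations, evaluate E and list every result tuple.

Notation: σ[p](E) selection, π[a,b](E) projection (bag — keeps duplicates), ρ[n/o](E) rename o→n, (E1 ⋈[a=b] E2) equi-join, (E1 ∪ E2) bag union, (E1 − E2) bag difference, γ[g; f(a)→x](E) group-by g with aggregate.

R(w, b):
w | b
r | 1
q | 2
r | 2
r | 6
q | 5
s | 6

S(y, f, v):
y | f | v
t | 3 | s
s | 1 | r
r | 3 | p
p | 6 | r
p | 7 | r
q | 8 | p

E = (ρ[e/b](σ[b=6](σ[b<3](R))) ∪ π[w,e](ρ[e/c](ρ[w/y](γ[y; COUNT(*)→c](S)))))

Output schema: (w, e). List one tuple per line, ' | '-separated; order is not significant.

Subexpression sizes:
  R → 6
  σ[b<3](R) → 3
  σ[b=6](σ[b<3](R)) → 0
  ρ[e/b](σ[b=6](σ[b<3](R))) → 0
  S → 6
  γ[y; COUNT(*)→c](S) → 5
  ρ[w/y](γ[y; COUNT(*)→c](S)) → 5
  ρ[e/c](ρ[w/y](γ[y; COUNT(*)→c](S))) → 5
  π[w,e](ρ[e/c](ρ[w/y](γ[y; COUNT(*)→c](S)))) → 5
  (ρ[e/b](σ[b=6](σ[b<3](R))) ∪ π[w,e](ρ[e/c](ρ[w/y](γ[y; COUNT(*)→c](S))))) → 5

== RESULT ==
w | e
p | 2
q | 1
r | 1
s | 1
t | 1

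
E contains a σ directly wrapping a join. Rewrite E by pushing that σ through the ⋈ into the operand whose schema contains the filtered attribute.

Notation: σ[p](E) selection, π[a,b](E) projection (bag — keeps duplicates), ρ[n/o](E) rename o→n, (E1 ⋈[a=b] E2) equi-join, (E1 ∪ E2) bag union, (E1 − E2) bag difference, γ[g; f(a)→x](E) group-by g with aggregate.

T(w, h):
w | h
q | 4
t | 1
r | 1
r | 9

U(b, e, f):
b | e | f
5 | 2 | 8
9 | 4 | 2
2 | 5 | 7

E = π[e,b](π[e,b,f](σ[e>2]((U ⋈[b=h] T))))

σ filters on e, owned by the left side.
E' = π[e,b](π[e,b,f]((σ[e>2](U) ⋈[b=h] T)))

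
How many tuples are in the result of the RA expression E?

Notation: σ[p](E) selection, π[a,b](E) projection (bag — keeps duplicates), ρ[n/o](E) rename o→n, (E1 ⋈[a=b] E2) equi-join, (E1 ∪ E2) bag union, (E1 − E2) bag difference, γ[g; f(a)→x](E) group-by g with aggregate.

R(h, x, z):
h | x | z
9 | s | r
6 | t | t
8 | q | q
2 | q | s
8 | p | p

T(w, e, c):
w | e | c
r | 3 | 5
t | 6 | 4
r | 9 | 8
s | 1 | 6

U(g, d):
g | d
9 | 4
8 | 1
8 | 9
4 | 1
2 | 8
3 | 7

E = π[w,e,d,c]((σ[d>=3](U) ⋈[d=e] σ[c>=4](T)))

Per-node cardinality:
  U → 6
  σ[d>=3](U) → 4
  T → 4
  σ[c>=4](T) → 4
  (σ[d>=3](U) ⋈[d=e] σ[c>=4](T)) → 1
  π[w,e,d,c]((σ[d>=3](U) ⋈[d=e] σ[c>=4](T))) → 1

|E| = 1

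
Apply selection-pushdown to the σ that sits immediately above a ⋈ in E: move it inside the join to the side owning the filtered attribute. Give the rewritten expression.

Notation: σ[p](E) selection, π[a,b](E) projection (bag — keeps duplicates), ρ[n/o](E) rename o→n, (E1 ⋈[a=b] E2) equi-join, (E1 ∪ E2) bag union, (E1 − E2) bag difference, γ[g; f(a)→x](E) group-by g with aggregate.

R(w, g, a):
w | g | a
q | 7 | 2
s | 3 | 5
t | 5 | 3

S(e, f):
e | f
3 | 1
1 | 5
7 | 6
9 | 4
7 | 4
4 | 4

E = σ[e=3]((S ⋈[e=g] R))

σ filters on e, owned by the left side.
E' = (σ[e=3](S) ⋈[e=g] R)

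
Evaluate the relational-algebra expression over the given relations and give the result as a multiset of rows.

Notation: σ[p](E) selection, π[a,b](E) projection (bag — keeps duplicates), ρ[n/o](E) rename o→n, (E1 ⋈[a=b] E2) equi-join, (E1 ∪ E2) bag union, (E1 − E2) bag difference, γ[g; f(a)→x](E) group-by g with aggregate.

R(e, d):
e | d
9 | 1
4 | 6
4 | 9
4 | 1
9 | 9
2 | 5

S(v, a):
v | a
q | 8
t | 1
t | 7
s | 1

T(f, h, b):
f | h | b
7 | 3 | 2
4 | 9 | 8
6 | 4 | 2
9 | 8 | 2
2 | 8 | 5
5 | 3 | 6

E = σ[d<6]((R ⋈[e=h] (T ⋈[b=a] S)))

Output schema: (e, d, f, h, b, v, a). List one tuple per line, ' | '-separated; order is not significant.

Row counts bottom-up:
  R → 6
  T → 6
  S → 4
  (T ⋈[b=a] S) → 1
  (R ⋈[e=h] (T ⋈[b=a] S)) → 2
  σ[d<6]((R ⋈[e=h] (T ⋈[b=a] S))) → 1

== RESULT ==
e | d | f | h | b | v | a
9 | 1 | 4 | 9 | 8 | q | 8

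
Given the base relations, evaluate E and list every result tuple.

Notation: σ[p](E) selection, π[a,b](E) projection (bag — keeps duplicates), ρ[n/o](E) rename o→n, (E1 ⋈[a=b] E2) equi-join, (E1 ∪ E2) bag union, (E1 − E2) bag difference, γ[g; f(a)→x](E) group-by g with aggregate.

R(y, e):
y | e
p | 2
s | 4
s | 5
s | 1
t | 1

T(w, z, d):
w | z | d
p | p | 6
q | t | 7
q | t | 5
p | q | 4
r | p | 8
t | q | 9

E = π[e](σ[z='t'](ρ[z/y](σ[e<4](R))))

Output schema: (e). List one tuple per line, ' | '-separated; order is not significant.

Row counts bottom-up:
  R → 5
  σ[e<4](R) → 3
  ρ[z/y](σ[e<4](R)) → 3
  σ[z='t'](ρ[z/y](σ[e<4](R))) → 1
  π[e](σ[z='t'](ρ[z/y](σ[e<4](R)))) → 1

== RESULT ==
e
1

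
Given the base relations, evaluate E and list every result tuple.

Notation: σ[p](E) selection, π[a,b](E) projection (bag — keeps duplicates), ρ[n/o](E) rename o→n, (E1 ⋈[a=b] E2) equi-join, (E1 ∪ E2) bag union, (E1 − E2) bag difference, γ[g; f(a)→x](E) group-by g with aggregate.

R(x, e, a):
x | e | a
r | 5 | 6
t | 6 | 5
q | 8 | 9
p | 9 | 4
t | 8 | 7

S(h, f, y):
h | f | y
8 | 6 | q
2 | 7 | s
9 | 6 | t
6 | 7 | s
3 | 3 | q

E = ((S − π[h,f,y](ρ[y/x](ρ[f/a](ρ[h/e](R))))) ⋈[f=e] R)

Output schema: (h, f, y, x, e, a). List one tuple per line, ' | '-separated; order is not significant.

Row counts bottom-up:
  S → 5
  R → 5
  ρ[h/e](R) → 5
  ρ[f/a](ρ[h/e](R)) → 5
  ρ[y/x](ρ[f/a](ρ[h/e](R))) → 5
  π[h,f,y](ρ[y/x](ρ[f/a](ρ[h/e](R)))) → 5
  (S − π[h,f,y](ρ[y/x](ρ[f/a](ρ[h/e](R))))) → 5
  R → 5
  ((S − π[h,f,y](ρ[y/x](ρ[f/a](ρ[h/e](R))))) ⋈[f=e] R) → 2

== RESULT ==
h | f | y | x | e | a
8 | 6 | q | t | 6 | 5
9 | 6 | t | t | 6 | 5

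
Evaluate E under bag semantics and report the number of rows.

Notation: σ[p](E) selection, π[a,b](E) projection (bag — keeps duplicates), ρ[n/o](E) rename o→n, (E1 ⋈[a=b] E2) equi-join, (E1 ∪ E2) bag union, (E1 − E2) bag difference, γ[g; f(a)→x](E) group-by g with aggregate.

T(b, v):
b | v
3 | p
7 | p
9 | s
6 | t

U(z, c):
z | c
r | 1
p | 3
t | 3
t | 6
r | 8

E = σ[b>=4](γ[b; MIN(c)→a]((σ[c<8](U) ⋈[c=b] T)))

Row counts bottom-up:
  U → 5
  σ[c<8](U) → 4
  T → 4
  (σ[c<8](U) ⋈[c=b] T) → 3
  γ[b; MIN(c)→a]((σ[c<8](U) ⋈[c=b] T)) → 2
  σ[b>=4](γ[b; MIN(c)→a]((σ[c<8](U) ⋈[c=b] T))) → 1

|E| = 1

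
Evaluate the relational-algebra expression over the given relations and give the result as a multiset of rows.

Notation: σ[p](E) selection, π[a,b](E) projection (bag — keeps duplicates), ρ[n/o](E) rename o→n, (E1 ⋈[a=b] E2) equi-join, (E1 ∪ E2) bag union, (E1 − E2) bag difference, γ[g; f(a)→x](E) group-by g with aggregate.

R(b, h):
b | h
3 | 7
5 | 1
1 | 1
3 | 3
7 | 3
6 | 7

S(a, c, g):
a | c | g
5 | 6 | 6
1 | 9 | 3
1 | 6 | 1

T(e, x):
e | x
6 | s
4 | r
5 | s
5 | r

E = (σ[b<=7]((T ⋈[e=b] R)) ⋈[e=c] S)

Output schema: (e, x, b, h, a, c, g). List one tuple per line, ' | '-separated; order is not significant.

Subexpression sizes:
  T → 4
  R → 6
  (T ⋈[e=b] R) → 3
  σ[b<=7]((T ⋈[e=b] R)) → 3
  S → 3
  (σ[b<=7]((T ⋈[e=b] R)) ⋈[e=c] S) → 2

== RESULT ==
e | x | b | h | a | c | g
6 | s | 6 | 7 | 1 | 6 | 1
6 | s | 6 | 7 | 5 | 6 | 6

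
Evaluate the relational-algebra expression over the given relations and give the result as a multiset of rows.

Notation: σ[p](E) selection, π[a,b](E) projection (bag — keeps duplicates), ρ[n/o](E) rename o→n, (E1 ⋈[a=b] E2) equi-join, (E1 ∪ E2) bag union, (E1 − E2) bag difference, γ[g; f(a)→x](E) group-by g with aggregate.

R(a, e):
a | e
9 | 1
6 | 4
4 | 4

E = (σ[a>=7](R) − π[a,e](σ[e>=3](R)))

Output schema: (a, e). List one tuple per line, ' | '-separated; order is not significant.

Row counts bottom-up:
  R → 3
  σ[a>=7](R) → 1
  R → 3
  σ[e>=3](R) → 2
  π[a,e](σ[e>=3](R)) → 2
  (σ[a>=7](R) − π[a,e](σ[e>=3](R))) → 1

== RESULT ==
a | e
9 | 1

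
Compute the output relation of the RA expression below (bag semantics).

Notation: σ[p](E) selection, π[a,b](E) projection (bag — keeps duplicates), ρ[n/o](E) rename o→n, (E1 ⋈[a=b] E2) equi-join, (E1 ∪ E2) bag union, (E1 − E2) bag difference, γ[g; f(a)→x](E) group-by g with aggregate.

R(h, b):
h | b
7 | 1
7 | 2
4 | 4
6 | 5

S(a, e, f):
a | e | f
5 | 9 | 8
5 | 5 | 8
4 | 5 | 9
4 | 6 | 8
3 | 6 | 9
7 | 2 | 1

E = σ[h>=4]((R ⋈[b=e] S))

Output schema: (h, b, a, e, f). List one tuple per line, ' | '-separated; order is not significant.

Stepwise |·|:
  R → 4
  S → 6
  (R ⋈[b=e] S) → 3
  σ[h>=4]((R ⋈[b=e] S)) → 3

== RESULT ==
h | b | a | e | f
6 | 5 | 4 | 5 | 9
6 | 5 | 5 | 5 | 8
7 | 2 | 7 | 2 | 1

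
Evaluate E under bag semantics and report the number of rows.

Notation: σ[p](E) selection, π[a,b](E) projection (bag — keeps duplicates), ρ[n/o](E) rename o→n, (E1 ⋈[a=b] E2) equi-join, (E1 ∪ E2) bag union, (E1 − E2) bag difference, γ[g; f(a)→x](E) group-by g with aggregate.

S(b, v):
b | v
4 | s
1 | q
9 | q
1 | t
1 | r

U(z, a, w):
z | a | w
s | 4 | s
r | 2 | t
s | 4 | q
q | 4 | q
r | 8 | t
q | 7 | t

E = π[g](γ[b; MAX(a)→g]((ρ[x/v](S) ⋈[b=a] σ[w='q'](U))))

Per-node cardinality:
  S → 5
  ρ[x/v](S) → 5
  U → 6
  σ[w='q'](U) → 2
  (ρ[x/v](S) ⋈[b=a] σ[w='q'](U)) → 2
  γ[b; MAX(a)→g]((ρ[x/v](S) ⋈[b=a] σ[w='q'](U))) → 1
  π[g](γ[b; MAX(a)→g]((ρ[x/v](S) ⋈[b=a] σ[w='q'](U)))) → 1

|E| = 1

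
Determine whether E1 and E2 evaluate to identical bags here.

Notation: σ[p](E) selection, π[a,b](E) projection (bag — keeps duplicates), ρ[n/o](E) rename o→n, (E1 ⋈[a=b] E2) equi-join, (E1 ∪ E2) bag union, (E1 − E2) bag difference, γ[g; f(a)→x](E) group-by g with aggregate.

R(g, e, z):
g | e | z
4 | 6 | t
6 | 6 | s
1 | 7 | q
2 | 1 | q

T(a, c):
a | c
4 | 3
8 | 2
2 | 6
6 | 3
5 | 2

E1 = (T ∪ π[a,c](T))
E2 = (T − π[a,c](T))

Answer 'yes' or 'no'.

E1 row counts bottom-up:
  T → 5
  T → 5
  π[a,c](T) → 5
  (T ∪ π[a,c](T)) → 10
E2 row counts bottom-up:
  T → 5
  T → 5
  π[a,c](T) → 5
  (T − π[a,c](T)) → 0

E1 result:
a | c
2 | 6
2 | 6
4 | 3
4 | 3
5 | 2
5 | 2
6 | 3
6 | 3
8 | 2
8 | 2
E2 result:
a | c
(0 rows)
Witness: (2, 6) appears 2× in E1 but 0× in E2.

no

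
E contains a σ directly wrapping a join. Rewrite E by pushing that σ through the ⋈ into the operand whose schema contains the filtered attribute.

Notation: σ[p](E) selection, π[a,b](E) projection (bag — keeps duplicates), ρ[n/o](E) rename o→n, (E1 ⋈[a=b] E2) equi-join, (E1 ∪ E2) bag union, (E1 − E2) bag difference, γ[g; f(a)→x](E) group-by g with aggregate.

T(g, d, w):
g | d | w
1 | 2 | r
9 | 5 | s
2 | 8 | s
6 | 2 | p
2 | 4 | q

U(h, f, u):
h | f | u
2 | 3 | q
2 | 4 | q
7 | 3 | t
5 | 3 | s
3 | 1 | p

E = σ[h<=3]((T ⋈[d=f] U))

σ filters on h, owned by the right side.
E' = (T ⋈[d=f] σ[h<=3](U))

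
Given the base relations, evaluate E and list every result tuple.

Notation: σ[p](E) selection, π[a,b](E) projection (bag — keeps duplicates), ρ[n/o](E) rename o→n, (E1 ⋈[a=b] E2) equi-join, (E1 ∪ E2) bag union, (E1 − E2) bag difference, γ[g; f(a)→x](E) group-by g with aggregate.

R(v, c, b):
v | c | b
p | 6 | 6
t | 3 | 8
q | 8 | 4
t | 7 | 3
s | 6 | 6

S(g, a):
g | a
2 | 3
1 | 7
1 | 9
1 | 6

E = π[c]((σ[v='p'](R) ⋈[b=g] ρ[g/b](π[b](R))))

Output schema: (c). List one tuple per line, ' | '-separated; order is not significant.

Row counts bottom-up:
  R → 5
  σ[v='p'](R) → 1
  R → 5
  π[b](R) → 5
  ρ[g/b](π[b](R)) → 5
  (σ[v='p'](R) ⋈[b=g] ρ[g/b](π[b](R))) → 2
  π[c]((σ[v='p'](R) ⋈[b=g] ρ[g/b](π[b](R)))) → 2

== RESULT ==
c
6
6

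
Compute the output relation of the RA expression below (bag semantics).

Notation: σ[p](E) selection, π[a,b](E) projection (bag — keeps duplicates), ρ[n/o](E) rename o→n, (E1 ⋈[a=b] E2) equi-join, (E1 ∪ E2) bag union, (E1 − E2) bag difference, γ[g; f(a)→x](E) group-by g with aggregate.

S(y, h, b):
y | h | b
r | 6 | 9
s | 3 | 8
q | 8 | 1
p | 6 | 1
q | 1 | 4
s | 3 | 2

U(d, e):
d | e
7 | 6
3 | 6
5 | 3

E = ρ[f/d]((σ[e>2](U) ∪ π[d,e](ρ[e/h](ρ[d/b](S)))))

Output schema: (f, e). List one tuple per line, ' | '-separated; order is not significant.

Subexpression sizes:
  U → 3
  σ[e>2](U) → 3
  S → 6
  ρ[d/b](S) → 6
  ρ[e/h](ρ[d/b](S)) → 6
  π[d,e](ρ[e/h](ρ[d/b](S))) → 6
  (σ[e>2](U) ∪ π[d,e](ρ[e/h](ρ[d/b](S)))) → 9
  ρ[f/d]((σ[e>2](U) ∪ π[d,e](ρ[e/h](ρ[d/b](S))))) → 9

== RESULT ==
f | e
1 | 6
1 | 8
2 | 3
3 | 6
4 | 1
5 | 3
7 | 6
8 | 3
9 | 6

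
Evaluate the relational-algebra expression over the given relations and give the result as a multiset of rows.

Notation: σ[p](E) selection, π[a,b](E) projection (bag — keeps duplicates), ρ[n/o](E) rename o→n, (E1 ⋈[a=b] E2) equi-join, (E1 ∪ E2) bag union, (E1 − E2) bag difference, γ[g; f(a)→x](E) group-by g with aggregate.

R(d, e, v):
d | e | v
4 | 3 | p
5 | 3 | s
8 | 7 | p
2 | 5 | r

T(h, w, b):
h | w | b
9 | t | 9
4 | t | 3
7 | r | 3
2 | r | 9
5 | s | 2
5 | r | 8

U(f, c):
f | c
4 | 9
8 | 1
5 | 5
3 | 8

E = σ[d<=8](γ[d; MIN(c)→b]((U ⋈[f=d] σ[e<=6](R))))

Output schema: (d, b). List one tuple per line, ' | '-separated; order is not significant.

Subexpression sizes:
  U → 4
  R → 4
  σ[e<=6](R) → 3
  (U ⋈[f=d] σ[e<=6](R)) → 2
  γ[d; MIN(c)→b]((U ⋈[f=d] σ[e<=6](R))) → 2
  σ[d<=8](γ[d; MIN(c)→b]((U ⋈[f=d] σ[e<=6](R)))) → 2

== RESULT ==
d | b
4 | 9
5 | 5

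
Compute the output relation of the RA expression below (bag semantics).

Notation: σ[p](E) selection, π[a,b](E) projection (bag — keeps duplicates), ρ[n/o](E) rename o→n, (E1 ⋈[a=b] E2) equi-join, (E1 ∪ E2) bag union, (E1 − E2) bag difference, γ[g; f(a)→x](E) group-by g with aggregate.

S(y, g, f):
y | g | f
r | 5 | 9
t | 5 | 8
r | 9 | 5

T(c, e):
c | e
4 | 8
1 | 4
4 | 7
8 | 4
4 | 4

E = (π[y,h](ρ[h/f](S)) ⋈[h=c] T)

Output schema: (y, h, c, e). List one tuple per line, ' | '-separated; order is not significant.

Subexpression sizes:
  S → 3
  ρ[h/f](S) → 3
  π[y,h](ρ[h/f](S)) → 3
  T → 5
  (π[y,h](ρ[h/f](S)) ⋈[h=c] T) → 1

== RESULT ==
y | h | c | e
t | 8 | 8 | 4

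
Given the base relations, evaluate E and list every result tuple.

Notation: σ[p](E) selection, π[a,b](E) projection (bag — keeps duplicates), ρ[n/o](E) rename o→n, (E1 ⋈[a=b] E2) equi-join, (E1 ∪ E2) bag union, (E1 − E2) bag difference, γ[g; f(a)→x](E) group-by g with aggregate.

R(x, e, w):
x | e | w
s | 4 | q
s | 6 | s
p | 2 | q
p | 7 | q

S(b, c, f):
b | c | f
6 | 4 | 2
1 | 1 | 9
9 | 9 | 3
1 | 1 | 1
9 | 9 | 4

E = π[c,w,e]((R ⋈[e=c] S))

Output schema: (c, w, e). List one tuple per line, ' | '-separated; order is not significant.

Stepwise |·|:
  R → 4
  S → 5
  (R ⋈[e=c] S) → 1
  π[c,w,e]((R ⋈[e=c] S)) → 1

== RESULT ==
c | w | e
4 | q | 4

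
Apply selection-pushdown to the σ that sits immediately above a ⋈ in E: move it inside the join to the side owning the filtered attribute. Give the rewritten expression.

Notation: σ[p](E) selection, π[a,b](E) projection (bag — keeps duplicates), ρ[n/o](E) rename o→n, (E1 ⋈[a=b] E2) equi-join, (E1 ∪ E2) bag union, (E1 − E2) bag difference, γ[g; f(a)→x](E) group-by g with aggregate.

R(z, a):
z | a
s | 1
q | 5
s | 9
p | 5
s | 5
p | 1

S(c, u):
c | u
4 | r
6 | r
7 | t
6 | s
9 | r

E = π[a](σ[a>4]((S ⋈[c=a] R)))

σ filters on a, owned by the right side.
E' = π[a]((S ⋈[c=a] σ[a>4](R)))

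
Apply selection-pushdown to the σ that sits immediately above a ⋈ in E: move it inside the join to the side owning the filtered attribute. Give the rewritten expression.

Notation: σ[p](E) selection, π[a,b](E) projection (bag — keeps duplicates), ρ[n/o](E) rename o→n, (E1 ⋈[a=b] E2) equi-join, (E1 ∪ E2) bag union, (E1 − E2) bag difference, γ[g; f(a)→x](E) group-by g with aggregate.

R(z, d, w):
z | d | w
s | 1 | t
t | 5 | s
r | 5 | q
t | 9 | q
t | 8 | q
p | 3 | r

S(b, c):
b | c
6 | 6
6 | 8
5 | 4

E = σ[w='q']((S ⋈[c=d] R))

σ filters on w, owned by the right side.
E' = (S ⋈[c=d] σ[w='q'](R))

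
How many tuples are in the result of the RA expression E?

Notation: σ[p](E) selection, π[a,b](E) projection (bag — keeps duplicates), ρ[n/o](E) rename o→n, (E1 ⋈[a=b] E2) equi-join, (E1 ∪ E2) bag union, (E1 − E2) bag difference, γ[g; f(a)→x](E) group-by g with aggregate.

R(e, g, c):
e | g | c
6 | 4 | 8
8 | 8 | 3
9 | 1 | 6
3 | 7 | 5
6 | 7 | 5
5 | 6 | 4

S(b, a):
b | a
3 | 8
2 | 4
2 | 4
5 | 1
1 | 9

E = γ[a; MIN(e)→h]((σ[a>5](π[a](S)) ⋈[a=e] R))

Row counts bottom-up:
  S → 5
  π[a](S) → 5
  σ[a>5](π[a](S)) → 2
  R → 6
  (σ[a>5](π[a](S)) ⋈[a=e] R) → 2
  γ[a; MIN(e)→h]((σ[a>5](π[a](S)) ⋈[a=e] R)) → 2

|E| = 2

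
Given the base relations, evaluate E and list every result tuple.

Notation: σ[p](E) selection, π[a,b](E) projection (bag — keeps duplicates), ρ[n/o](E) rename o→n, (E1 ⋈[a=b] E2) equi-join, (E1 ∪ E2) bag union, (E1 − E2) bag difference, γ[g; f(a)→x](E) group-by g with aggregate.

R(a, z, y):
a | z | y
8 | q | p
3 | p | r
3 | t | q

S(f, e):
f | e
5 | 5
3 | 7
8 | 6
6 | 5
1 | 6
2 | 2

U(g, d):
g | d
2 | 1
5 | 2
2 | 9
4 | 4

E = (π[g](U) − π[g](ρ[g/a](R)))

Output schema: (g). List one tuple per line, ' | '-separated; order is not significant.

Row counts bottom-up:
  U → 4
  π[g](U) → 4
  R → 3
  ρ[g/a](R) → 3
  π[g](ρ[g/a](R)) → 3
  (π[g](U) − π[g](ρ[g/a](R))) → 4

== RESULT ==
g
2
2
4
5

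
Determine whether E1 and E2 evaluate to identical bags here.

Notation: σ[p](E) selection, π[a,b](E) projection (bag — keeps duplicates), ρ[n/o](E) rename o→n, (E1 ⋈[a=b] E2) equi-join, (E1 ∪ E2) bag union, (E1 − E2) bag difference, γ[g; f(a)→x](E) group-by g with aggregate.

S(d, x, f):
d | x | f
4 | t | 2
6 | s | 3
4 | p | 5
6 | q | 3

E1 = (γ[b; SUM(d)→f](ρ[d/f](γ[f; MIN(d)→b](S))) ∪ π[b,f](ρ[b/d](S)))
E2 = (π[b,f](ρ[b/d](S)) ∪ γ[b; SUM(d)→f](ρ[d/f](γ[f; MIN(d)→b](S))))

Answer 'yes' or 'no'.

E1 per-node cardinality:
  S → 4
  γ[f; MIN(d)→b](S) → 3
  ρ[d/f](γ[f; MIN(d)→b](S)) → 3
  γ[b; SUM(d)→f](ρ[d/f](γ[f; MIN(d)→b](S))) → 2
  S → 4
  ρ[b/d](S) → 4
  π[b,f](ρ[b/d](S)) → 4
  (γ[b; SUM(d)→f](ρ[d/f](γ[f; MIN(d)→b](S))) ∪ π[b,f](ρ[b/d](S))) → 6
E2 per-node cardinality:
  S → 4
  ρ[b/d](S) → 4
  π[b,f](ρ[b/d](S)) → 4
  S → 4
  γ[f; MIN(d)→b](S) → 3
  ρ[d/f](γ[f; MIN(d)→b](S)) → 3
  γ[b; SUM(d)→f](ρ[d/f](γ[f; MIN(d)→b](S))) → 2
  (π[b,f](ρ[b/d](S)) ∪ γ[b; SUM(d)→f](ρ[d/f](γ[f; MIN(d)→b](S)))) → 6

E1 and E2 produce the same multiset:
b | f
4 | 2
4 | 5
4 | 7
6 | 3
6 | 3
6 | 3

yes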